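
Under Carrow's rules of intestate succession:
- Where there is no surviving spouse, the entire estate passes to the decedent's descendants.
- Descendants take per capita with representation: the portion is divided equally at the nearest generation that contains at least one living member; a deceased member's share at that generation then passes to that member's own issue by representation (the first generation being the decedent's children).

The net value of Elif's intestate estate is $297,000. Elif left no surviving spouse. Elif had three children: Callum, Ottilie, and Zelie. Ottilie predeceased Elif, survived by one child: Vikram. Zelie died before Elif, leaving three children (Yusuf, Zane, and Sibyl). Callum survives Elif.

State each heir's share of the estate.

Callum: $99,000; Vikram: $99,000; Yusuf: $33,000; Zane: $33,000; Sibyl: $33,000

The entire $297,000 passes to the descendants.
That amount ($297,000) is divided into 3 shares of $99,000: Callum takes $99,000; Ottilie's $99,000 share passes to Ottilie's issue; Zelie's $99,000 share passes to Zelie's issue.
Ottilie's share ($99,000) passes entirely to Vikram.
Zelie's share ($99,000) is divided into 3 shares of $33,000: Yusuf, Zane, and Sibyl each take $33,000.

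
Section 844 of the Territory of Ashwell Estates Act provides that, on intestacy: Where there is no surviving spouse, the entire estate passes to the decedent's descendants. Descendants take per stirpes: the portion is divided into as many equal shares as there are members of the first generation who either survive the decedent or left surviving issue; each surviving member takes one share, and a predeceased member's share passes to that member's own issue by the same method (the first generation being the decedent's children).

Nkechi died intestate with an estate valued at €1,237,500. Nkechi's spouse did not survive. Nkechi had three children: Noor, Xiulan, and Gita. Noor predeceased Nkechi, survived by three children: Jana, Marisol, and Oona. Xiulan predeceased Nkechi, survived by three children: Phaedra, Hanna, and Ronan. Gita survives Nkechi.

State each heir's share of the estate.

The entire €1,237,500 passes to the descendants.
That amount (€1,237,500) is divided into 3 shares of €412,500: Gita takes €412,500; Noor's €412,500 share passes to Noor's issue; Xiulan's €412,500 share passes to Xiulan's issue.
Noor's share (€412,500) is divided into 3 shares of €137,500: Jana, Marisol, and Oona each take €137,500.
Xiulan's share (€412,500) is divided into 3 shares of €137,500: Phaedra, Hanna, and Ronan each take €137,500.

Jana: €137,500; Marisol: €137,500; Oona: €137,500; Phaedra: €137,500; Hanna: €137,500; Ronan: €137,500; Gita: €412,500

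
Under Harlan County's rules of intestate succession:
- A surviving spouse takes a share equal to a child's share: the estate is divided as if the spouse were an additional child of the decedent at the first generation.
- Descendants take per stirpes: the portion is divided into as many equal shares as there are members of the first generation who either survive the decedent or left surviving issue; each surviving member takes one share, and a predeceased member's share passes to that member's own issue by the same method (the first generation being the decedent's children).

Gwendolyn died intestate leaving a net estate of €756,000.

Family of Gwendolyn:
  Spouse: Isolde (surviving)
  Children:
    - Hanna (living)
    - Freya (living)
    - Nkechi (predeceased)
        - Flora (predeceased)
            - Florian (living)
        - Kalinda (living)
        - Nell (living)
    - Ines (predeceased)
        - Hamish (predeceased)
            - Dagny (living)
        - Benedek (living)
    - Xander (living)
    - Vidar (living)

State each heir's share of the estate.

Isolde: €108,000; Hanna: €108,000; Freya: €108,000; Florian: €36,000; Kalinda: €36,000; Nell: €36,000; Dagny: €54,000; Benedek: €54,000; Xander: €108,000; Vidar: €108,000

The spouse counts as an additional share at the children's level, so there are 7 primary shares of €108,000. Isolde takes one such share (€108,000).
The children's combined portion (€648,000) is divided into 6 shares of €108,000: Hanna, Freya, Xander, and Vidar each take €108,000; Nkechi's €108,000 share passes to Nkechi's issue; Ines's €108,000 share passes to Ines's issue.
Nkechi's share (€108,000) is divided into 3 shares of €36,000: Kalinda and Nell each take €36,000; Flora's €36,000 share passes to Flora's issue.
Flora's share (€36,000) passes entirely to Florian.
Ines's share (€108,000) is divided into 2 shares of €54,000: Benedek takes €54,000; Hamish's €54,000 share passes to Hamish's issue.
Hamish's share (€54,000) passes entirely to Dagny.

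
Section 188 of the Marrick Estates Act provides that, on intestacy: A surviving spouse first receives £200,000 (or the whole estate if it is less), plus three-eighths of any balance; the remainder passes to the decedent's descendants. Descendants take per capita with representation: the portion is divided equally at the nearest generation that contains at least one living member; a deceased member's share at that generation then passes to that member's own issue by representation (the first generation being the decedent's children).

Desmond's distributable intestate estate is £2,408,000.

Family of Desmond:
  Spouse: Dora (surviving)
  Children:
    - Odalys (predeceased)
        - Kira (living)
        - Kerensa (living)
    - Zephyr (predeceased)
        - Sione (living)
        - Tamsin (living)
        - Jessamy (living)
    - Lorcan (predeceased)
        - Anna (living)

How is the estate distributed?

Dora first takes £200,000, leaving a balance of £2,208,000. Dora then takes three-eighths of the balance (£828,000), for a total of £1,028,000. The remaining £1,380,000 passes to the descendants.
No child survives, so the initial division is made at the grandchildren's generation.
The descendants' portion (£1,380,000) is divided into 6 shares of £230,000: Kira, Kerensa, Sione, Tamsin, Jessamy, and Anna each take £230,000.

Dora: £1,028,000; Kira: £230,000; Kerensa: £230,000; Sione: £230,000; Tamsin: £230,000; Jessamy: £230,000; Anna: £230,000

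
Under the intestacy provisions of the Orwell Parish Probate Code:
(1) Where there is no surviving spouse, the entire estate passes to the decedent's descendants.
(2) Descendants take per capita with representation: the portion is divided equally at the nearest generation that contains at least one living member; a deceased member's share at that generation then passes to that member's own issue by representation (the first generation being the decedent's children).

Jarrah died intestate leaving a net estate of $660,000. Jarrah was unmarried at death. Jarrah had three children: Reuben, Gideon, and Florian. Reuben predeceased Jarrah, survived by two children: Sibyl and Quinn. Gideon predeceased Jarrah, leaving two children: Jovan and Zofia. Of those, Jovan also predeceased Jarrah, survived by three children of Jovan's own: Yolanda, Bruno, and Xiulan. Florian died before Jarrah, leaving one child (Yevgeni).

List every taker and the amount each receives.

The entire $660,000 passes to the descendants.
No child survives, so the initial division is made at the grandchildren's generation.
That amount ($660,000) is divided into 5 shares of $132,000: Sibyl, Quinn, Zofia, and Yevgeni each take $132,000; Jovan's $132,000 share passes to Jovan's issue.
Jovan's share ($132,000) is divided into 3 shares of $44,000: Yolanda, Bruno, and Xiulan each take $44,000.

Sibyl: $132,000; Quinn: $132,000; Yolanda: $44,000; Bruno: $44,000; Xiulan: $44,000; Zofia: $132,000; Yevgeni: $132,000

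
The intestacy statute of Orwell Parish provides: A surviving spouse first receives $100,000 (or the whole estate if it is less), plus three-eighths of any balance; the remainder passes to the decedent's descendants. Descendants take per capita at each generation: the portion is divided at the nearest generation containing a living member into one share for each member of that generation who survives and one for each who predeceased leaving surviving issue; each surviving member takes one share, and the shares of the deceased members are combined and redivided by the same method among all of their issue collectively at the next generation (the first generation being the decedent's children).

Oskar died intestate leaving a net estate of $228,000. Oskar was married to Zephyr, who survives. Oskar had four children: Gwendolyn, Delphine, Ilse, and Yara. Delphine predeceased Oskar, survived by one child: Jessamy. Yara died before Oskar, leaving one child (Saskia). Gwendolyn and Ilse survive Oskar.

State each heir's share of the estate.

Zephyr: $148,000; Gwendolyn: $20,000; Jessamy: $20,000; Ilse: $20,000; Saskia: $20,000

Zephyr first takes $100,000, leaving a balance of $128,000. Zephyr then takes three-eighths of the balance ($48,000), for a total of $148,000. The remaining $80,000 passes to the descendants.
The descendants' portion ($80,000) is divided at the children's generation into 4 shares of $20,000. Gwendolyn and Ilse each take $20,000. The 2 shares of the deceased (Delphine and Yara) are combined into a pool of $40,000.
That pool ($40,000) is divided at the grandchildren's generation equally among Jessamy and Saskia: $20,000 each.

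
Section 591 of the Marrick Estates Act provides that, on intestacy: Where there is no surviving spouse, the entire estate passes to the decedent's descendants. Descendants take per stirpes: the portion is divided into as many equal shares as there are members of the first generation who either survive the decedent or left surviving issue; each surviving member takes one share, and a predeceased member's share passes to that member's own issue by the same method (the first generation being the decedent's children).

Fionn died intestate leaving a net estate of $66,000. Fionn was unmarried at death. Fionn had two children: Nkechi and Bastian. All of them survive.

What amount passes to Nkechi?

Nkechi receives $33,000.

The entire $66,000 passes to the descendants.
That amount ($66,000) is divided into 2 shares of $33,000: Nkechi and Bastian each take $33,000.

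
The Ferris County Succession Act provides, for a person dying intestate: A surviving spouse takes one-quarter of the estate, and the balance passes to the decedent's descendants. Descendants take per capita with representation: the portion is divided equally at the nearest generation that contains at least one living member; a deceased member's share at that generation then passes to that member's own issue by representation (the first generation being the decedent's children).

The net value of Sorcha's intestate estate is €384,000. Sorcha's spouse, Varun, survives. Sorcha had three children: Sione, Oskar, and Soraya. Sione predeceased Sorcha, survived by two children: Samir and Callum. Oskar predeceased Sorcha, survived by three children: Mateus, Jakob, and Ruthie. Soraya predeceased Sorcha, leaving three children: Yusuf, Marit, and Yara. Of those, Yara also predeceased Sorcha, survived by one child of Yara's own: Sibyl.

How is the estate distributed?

Varun takes one-quarter of €384,000 = €96,000. The remaining €288,000 passes to the descendants.
No child survives, so the initial division is made at the grandchildren's generation.
The descendants' portion (€288,000) is divided into 8 shares of €36,000: Samir, Callum, Mateus, Jakob, Ruthie, Yusuf, and Marit each take €36,000; Yara's €36,000 share passes to Yara's issue.
Yara's share (€36,000) passes entirely to Sibyl.

Varun: €96,000; Samir: €36,000; Callum: €36,000; Mateus: €36,000; Jakob: €36,000; Ruthie: €36,000; Yusuf: €36,000; Marit: €36,000; Sibyl: €36,000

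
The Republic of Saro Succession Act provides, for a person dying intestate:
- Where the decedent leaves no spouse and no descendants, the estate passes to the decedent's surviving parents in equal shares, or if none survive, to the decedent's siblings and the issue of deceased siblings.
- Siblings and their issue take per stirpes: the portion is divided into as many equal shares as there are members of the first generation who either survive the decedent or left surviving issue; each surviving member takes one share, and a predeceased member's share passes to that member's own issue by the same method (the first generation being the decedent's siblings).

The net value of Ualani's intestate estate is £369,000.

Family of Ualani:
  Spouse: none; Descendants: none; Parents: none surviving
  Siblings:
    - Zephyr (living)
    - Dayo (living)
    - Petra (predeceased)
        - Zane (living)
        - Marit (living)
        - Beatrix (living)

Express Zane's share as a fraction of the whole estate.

The entire £369,000 passes to the siblings and their issue.
That amount (£369,000) is divided into 3 shares of £123,000: Zephyr and Dayo each take £123,000; Petra's £123,000 share passes to Petra's issue.
Petra's share (£123,000) is divided into 3 shares of £41,000: Zane, Marit, and Beatrix each take £41,000.

Zane receives 1/9 of the estate.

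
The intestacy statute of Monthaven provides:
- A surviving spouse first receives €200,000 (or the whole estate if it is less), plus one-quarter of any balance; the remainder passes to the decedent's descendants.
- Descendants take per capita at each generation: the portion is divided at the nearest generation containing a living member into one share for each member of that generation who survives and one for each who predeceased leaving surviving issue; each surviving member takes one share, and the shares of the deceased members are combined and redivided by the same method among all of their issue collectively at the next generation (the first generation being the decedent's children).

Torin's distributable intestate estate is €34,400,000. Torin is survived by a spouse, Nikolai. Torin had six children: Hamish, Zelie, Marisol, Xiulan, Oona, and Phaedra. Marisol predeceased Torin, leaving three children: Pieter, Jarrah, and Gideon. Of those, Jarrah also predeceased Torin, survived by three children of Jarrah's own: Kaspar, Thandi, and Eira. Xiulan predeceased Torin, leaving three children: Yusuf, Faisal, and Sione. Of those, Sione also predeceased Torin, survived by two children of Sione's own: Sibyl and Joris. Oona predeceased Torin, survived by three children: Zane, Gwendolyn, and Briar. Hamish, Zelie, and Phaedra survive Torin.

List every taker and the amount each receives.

Nikolai first takes €200,000, leaving a balance of €34,200,000. Nikolai then takes one-quarter of the balance (€8,550,000), for a total of €8,750,000. The remaining €25,650,000 passes to the descendants.
The descendants' portion (€25,650,000) is divided at the children's generation into 6 shares of €4,275,000. Hamish, Zelie, and Phaedra each take €4,275,000. The 3 shares of the deceased (Marisol, Xiulan, and Oona) are combined into a pool of €12,825,000.
That pool (€12,825,000) is divided at the grandchildren's generation into 9 shares of €1,425,000. Pieter, Gideon, Yusuf, Faisal, Zane, Gwendolyn, and Briar each take €1,425,000. The 2 shares of the deceased (Jarrah and Sione) are combined into a pool of €2,850,000.
That pool (€2,850,000) is divided at the great-grandchildren's generation equally among Kaspar, Thandi, Eira, Sibyl, and Joris: €570,000 each.

Nikolai: €8,750,000; Hamish: €4,275,000; Zelie: €4,275,000; Pieter: €1,425,000; Kaspar: €570,000; Thandi: €570,000; Eira: €570,000; Gideon: €1,425,000; Yusuf: €1,425,000; Faisal: €1,425,000; Sibyl: €570,000; Joris: €570,000; Zane: €1,425,000; Gwendolyn: €1,425,000; Briar: €1,425,000; Phaedra: €4,275,000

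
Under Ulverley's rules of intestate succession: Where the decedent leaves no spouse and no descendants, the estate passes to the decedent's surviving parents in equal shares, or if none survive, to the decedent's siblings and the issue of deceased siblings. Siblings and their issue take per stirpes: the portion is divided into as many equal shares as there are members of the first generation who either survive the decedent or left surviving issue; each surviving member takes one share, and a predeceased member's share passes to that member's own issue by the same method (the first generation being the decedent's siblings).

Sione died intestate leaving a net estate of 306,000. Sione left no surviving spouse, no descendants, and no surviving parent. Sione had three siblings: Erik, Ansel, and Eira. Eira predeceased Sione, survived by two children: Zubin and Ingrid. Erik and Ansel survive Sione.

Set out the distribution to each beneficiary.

The entire 306,000 passes to the siblings and their issue.
That amount (306,000) is divided into 3 shares of 102,000: Erik and Ansel each take 102,000; Eira's 102,000 share passes to Eira's issue.
Eira's share (102,000) is divided into 2 shares of 51,000: Zubin and Ingrid each take 51,000.

Erik: 102,000; Ansel: 102,000; Zubin: 51,000; Ingrid: 51,000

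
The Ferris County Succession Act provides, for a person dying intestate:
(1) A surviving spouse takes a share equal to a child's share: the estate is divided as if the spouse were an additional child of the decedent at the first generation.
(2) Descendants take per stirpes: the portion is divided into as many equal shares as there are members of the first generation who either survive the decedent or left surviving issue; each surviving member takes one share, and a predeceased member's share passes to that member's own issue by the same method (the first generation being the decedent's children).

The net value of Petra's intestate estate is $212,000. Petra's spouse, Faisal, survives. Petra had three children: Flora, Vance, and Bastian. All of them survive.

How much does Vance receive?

The spouse counts as an additional share at the children's level, so there are 4 primary shares of $53,000. Faisal takes one such share ($53,000).
The children's combined portion ($159,000) is divided into 3 shares of $53,000: Flora, Vance, and Bastian each take $53,000.

Vance receives $53,000.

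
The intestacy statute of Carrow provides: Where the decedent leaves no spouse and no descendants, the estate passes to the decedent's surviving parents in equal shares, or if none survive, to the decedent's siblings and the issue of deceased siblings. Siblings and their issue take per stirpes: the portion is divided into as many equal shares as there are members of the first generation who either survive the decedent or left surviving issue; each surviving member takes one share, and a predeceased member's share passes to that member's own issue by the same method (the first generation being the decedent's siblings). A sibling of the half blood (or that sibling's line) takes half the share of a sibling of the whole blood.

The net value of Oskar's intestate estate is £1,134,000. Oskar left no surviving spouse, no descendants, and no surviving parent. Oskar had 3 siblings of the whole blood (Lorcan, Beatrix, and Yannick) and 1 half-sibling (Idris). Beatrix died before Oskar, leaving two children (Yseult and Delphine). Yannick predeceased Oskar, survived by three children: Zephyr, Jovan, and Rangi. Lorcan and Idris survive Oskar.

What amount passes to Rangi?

The entire £1,134,000 passes to the siblings and their issue.
Counting each half-blood sibling's line as half a unit, there are 7/2 units in £1,134,000, so one unit is £324,000. Whole-blood lines (Lorcan, Beatrix, and Yannick) take £324,000 each; half-blood lines (Idris) take £162,000 each.
Beatrix's share (£324,000) is divided into 2 shares of £162,000: Yseult and Delphine each take £162,000.
Yannick's share (£324,000) is divided into 3 shares of £108,000: Zephyr, Jovan, and Rangi each take £108,000.

Rangi receives £108,000.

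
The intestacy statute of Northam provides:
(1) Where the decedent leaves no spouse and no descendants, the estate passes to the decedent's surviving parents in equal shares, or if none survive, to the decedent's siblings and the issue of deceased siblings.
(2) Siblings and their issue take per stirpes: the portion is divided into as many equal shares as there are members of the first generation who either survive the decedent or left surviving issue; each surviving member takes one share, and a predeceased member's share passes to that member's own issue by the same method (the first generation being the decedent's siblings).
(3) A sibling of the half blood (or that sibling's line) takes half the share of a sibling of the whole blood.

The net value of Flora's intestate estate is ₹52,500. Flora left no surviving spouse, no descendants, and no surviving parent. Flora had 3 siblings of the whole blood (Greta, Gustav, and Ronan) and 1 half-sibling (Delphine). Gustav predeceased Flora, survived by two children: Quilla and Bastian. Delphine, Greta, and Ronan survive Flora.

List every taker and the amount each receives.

The entire ₹52,500 passes to the siblings and their issue.
Counting each half-blood sibling's line as half a unit, there are 7/2 units in ₹52,500, so one unit is ₹15,000. Whole-blood lines (Greta, Gustav, and Ronan) take ₹15,000 each; half-blood lines (Delphine) take ₹7,500 each.
Gustav's share (₹15,000) is divided into 2 shares of ₹7,500: Quilla and Bastian each take ₹7,500.

Delphine: ₹7,500; Greta: ₹15,000; Quilla: ₹7,500; Bastian: ₹7,500; Ronan: ₹15,000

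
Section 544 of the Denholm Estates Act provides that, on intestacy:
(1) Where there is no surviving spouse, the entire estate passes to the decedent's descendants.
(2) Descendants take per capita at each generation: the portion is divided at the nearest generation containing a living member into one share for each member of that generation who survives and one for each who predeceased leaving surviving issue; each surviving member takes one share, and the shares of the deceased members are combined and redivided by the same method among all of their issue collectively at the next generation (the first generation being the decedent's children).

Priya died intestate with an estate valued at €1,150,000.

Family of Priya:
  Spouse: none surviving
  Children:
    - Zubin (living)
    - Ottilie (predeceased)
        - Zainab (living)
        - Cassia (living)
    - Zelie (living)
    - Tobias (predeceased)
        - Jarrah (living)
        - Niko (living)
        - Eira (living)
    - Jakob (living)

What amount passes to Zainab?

Zainab receives €92,000.

The entire €1,150,000 passes to the descendants.
That amount (€1,150,000) is divided at the children's generation into 5 shares of €230,000. Zubin, Zelie, and Jakob each take €230,000. The 2 shares of the deceased (Ottilie and Tobias) are combined into a pool of €460,000.
That pool (€460,000) is divided at the grandchildren's generation equally among Zainab, Cassia, Jarrah, Niko, and Eira: €92,000 each.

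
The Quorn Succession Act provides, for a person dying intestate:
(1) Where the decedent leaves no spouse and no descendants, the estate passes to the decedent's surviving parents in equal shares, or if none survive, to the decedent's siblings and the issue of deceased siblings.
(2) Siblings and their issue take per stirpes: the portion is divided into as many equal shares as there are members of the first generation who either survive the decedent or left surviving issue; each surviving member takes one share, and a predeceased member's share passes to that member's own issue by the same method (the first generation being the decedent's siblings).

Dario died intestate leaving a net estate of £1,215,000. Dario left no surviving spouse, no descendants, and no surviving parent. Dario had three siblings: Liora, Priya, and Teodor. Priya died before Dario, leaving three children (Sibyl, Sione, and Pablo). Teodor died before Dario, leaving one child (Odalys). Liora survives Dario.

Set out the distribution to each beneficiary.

The entire £1,215,000 passes to the siblings and their issue.
That amount (£1,215,000) is divided into 3 shares of £405,000: Liora takes £405,000; Priya's £405,000 share passes to Priya's issue; Teodor's £405,000 share passes to Teodor's issue.
Priya's share (£405,000) is divided into 3 shares of £135,000: Sibyl, Sione, and Pablo each take £135,000.
Teodor's share (£405,000) passes entirely to Odalys.

Liora: £405,000; Sibyl: £135,000; Sione: £135,000; Pablo: £135,000; Odalys: £405,000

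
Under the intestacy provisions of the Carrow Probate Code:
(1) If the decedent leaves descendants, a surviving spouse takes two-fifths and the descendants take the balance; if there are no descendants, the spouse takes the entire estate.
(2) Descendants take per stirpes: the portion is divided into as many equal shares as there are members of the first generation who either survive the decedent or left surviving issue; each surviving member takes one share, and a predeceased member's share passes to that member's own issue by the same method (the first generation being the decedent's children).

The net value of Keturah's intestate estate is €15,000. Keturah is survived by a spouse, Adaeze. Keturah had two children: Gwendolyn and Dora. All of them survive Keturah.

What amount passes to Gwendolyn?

Gwendolyn receives €4,500.

Adaeze takes two-fifths of €15,000 = €6,000. The remaining €9,000 passes to the descendants.
The descendants' portion (€9,000) is divided into 2 shares of €4,500: Gwendolyn and Dora each take €4,500.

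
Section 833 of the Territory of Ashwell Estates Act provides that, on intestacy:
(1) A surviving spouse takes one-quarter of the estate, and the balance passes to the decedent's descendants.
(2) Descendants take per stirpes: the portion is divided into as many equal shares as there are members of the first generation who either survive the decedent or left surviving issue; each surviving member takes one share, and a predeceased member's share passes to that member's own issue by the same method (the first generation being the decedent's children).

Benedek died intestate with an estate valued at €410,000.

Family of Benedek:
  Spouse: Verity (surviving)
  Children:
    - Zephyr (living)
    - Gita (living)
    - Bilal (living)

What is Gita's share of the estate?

Verity takes one-quarter of €410,000 = €102,500. The remaining €307,500 passes to the descendants.
The descendants' portion (€307,500) is divided into 3 shares of €102,500: Zephyr, Gita, and Bilal each take €102,500.

Gita receives €102,500.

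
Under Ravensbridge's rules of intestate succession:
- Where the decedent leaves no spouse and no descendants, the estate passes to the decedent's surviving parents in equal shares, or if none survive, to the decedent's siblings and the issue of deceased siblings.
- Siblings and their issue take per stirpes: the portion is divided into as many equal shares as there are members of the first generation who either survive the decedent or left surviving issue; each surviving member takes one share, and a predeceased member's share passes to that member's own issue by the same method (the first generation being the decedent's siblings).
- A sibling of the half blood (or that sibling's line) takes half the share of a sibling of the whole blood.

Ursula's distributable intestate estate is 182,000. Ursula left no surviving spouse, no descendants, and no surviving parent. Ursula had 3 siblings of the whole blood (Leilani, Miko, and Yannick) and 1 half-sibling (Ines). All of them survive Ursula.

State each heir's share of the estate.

The entire 182,000 passes to the siblings and their issue.
Counting each half-blood sibling's line as half a unit, there are 7/2 units in 182,000, so one unit is 52,000. Whole-blood lines (Leilani, Miko, and Yannick) take 52,000 each; half-blood lines (Ines) take 26,000 each.

Leilani: 52,000; Ines: 26,000; Miko: 52,000; Yannick: 52,000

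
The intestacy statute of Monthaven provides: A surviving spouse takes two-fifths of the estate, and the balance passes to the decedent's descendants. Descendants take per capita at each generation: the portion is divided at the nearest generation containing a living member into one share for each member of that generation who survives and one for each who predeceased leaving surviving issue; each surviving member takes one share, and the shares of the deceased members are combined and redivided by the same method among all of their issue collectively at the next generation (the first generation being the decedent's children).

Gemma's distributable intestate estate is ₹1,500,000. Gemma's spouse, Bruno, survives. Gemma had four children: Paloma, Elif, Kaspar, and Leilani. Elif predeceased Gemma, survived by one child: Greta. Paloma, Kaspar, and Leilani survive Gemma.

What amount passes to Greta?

Greta receives ₹225,000.

Bruno takes two-fifths of ₹1,500,000 = ₹600,000. The remaining ₹900,000 passes to the descendants.
The descendants' portion (₹900,000) is divided at the children's generation into 4 shares of ₹225,000. Paloma, Kaspar, and Leilani each take ₹225,000. The remaining share for the deceased Elif (₹225,000) is carried to the next generation.
That pool (₹225,000) passes entirely to Greta, the sole taker at the grandchildren's generation.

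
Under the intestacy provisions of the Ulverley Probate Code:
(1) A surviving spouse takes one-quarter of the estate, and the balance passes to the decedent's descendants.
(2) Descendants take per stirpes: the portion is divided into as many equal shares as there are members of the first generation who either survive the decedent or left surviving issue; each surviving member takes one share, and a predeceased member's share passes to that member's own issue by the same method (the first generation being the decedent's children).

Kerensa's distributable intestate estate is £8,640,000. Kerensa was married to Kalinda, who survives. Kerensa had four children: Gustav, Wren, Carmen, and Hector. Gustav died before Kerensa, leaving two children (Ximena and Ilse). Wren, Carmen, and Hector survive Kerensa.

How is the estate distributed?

Kalinda takes one-quarter of £8,640,000 = £2,160,000. The remaining £6,480,000 passes to the descendants.
The descendants' portion (£6,480,000) is divided into 4 shares of £1,620,000: Wren, Carmen, and Hector each take £1,620,000; Gustav's £1,620,000 share passes to Gustav's issue.
Gustav's share (£1,620,000) is divided into 2 shares of £810,000: Ximena and Ilse each take £810,000.

Kalinda: £2,160,000; Ximena: £810,000; Ilse: £810,000; Wren: £1,620,000; Carmen: £1,620,000; Hector: £1,620,000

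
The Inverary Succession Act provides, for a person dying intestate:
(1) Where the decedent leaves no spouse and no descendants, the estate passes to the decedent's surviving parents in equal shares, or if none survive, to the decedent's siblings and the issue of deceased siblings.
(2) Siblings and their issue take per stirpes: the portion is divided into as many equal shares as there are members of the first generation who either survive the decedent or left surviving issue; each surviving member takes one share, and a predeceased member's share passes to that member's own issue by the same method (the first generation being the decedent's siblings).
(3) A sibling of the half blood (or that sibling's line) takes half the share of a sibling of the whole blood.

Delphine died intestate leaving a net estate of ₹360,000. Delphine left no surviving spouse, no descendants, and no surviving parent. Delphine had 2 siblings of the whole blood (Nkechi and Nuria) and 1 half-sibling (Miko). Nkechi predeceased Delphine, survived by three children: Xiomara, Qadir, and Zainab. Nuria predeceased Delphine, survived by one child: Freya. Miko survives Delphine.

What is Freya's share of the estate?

Freya receives ₹144,000.

The entire ₹360,000 passes to the siblings and their issue.
Counting each half-blood sibling's line as half a unit, there are 5/2 units in ₹360,000, so one unit is ₹144,000. Whole-blood lines (Nkechi and Nuria) take ₹144,000 each; half-blood lines (Miko) take ₹72,000 each.
Nkechi's share (₹144,000) is divided into 3 shares of ₹48,000: Xiomara, Qadir, and Zainab each take ₹48,000.
Nuria's share (₹144,000) passes entirely to Freya.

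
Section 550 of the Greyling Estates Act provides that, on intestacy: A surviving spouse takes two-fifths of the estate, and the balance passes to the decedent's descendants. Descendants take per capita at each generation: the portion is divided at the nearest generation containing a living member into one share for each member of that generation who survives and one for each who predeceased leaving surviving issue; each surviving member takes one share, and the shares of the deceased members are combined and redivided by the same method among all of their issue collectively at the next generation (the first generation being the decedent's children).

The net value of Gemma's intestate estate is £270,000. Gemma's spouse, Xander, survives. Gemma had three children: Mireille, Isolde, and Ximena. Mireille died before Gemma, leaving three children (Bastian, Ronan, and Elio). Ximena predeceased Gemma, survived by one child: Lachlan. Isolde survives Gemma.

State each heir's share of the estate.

Xander: £108,000; Bastian: £27,000; Ronan: £27,000; Elio: £27,000; Isolde: £54,000; Lachlan: £27,000

Xander takes two-fifths of £270,000 = £108,000. The remaining £162,000 passes to the descendants.
The descendants' portion (£162,000) is divided at the children's generation into 3 shares of £54,000. Isolde takes £54,000. The 2 shares of the deceased (Mireille and Ximena) are combined into a pool of £108,000.
That pool (£108,000) is divided at the grandchildren's generation equally among Bastian, Ronan, Elio, and Lachlan: £27,000 each.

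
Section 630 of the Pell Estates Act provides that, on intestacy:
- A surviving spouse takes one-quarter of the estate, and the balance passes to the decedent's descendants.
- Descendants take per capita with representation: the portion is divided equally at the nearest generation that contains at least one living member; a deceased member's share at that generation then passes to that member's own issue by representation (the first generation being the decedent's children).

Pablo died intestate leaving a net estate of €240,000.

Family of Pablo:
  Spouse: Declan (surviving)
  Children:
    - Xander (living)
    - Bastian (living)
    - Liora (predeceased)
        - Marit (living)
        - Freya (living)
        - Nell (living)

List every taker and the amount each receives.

Declan takes one-quarter of €240,000 = €60,000. The remaining €180,000 passes to the descendants.
The descendants' portion (€180,000) is divided into 3 shares of €60,000: Xander and Bastian each take €60,000; Liora's €60,000 share passes to Liora's issue.
Liora's share (€60,000) is divided into 3 shares of €20,000: Marit, Freya, and Nell each take €20,000.

Declan: €60,000; Xander: €60,000; Bastian: €60,000; Marit: €20,000; Freya: €20,000; Nell: €20,000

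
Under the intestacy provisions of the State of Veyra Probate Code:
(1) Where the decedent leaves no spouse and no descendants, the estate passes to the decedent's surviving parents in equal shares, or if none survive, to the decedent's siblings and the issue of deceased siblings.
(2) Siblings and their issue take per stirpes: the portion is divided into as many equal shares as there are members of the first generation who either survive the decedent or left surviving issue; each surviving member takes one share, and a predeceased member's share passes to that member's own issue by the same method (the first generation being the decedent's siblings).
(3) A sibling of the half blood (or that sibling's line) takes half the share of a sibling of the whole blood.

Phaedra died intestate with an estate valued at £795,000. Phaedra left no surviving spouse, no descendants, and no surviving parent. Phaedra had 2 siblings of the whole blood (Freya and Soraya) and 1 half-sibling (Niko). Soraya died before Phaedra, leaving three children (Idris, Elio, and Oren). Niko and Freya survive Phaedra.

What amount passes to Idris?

The entire £795,000 passes to the siblings and their issue.
Counting each half-blood sibling's line as half a unit, there are 5/2 units in £795,000, so one unit is £318,000. Whole-blood lines (Freya and Soraya) take £318,000 each; half-blood lines (Niko) take £159,000 each.
Soraya's share (£318,000) is divided into 3 shares of £106,000: Idris, Elio, and Oren each take £106,000.

Idris receives £106,000.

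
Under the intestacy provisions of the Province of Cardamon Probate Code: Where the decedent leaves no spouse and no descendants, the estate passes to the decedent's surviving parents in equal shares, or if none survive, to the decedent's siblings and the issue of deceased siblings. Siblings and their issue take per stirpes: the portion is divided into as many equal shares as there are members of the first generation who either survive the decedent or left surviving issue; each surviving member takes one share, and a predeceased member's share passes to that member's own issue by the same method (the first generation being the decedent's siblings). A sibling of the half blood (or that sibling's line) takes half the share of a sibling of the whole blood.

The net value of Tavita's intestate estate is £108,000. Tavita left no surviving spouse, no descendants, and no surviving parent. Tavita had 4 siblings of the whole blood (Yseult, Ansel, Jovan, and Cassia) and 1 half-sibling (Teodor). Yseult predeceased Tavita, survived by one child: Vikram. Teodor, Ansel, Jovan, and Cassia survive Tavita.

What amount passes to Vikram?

The entire £108,000 passes to the siblings and their issue.
Counting each half-blood sibling's line as half a unit, there are 9/2 units in £108,000, so one unit is £24,000. Whole-blood lines (Yseult, Ansel, Jovan, and Cassia) take £24,000 each; half-blood lines (Teodor) take £12,000 each.
Yseult's share (£24,000) passes entirely to Vikram.

Vikram receives £24,000.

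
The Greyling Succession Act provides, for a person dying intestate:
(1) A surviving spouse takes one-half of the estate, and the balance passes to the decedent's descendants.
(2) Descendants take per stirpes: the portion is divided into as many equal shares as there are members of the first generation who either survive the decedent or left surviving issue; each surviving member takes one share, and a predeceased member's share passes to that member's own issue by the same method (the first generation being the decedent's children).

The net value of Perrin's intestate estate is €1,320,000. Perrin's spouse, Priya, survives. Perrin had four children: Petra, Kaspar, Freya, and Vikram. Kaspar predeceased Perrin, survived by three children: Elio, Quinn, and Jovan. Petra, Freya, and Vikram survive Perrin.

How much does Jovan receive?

Jovan receives €55,000.

Priya takes one-half of €1,320,000 = €660,000. The remaining €660,000 passes to the descendants.
The descendants' portion (€660,000) is divided into 4 shares of €165,000: Petra, Freya, and Vikram each take €165,000; Kaspar's €165,000 share passes to Kaspar's issue.
Kaspar's share (€165,000) is divided into 3 shares of €55,000: Elio, Quinn, and Jovan each take €55,000.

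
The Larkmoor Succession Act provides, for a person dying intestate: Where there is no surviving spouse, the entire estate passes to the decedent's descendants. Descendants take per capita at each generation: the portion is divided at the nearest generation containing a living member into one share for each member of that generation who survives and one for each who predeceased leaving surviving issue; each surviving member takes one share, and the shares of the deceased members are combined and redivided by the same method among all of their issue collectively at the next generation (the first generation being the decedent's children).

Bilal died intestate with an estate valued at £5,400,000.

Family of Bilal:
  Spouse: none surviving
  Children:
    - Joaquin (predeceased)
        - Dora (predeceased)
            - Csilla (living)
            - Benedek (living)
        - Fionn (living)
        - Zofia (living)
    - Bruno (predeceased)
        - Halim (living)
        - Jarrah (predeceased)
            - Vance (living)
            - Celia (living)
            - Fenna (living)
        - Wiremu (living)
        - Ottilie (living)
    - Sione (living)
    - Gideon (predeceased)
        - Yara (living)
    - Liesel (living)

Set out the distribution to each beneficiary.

The entire £5,400,000 passes to the descendants.
That amount (£5,400,000) is divided at the children's generation into 5 shares of £1,080,000. Sione and Liesel each take £1,080,000. The 3 shares of the deceased (Joaquin, Bruno, and Gideon) are combined into a pool of £3,240,000.
That pool (£3,240,000) is divided at the grandchildren's generation into 8 shares of £405,000. Fionn, Zofia, Halim, Wiremu, Ottilie, and Yara each take £405,000. The 2 shares of the deceased (Dora and Jarrah) are combined into a pool of £810,000.
That pool (£810,000) is divided at the great-grandchildren's generation equally among Csilla, Benedek, Vance, Celia, and Fenna: £162,000 each.

Csilla: £162,000; Benedek: £162,000; Fionn: £405,000; Zofia: £405,000; Halim: £405,000; Vance: £162,000; Celia: £162,000; Fenna: £162,000; Wiremu: £405,000; Ottilie: £405,000; Sione: £1,080,000; Yara: £405,000; Liesel: £1,080,000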